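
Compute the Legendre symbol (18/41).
(18/41) = 18^{20} mod 41 = 1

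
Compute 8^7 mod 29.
By repeated squaring (mod 29): 8^{1}≡8, 8^{2}≡6, 8^{4}≡7. Then 8^{7} = 8^{4+2+1} ≡ 7 × 6 × 8 ≡ 17 (mod 29)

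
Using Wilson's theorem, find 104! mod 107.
(106)! = (104)! × (105) × (106) ≡ -1 mod 107. So (104)! ≡ -1 × [(106)(105)]^(-1) ≡ 53 mod 107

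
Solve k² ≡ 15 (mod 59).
The square roots of 15 mod 59 are 29 and 30. Verify: 29² = 841 ≡ 15 (mod 59)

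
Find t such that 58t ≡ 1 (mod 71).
Since 71 is prime, by Fermat 58^(-1) ≡ 58^{69} ≡ 60 (mod 71). Verify: 58 × 60 = 3480 ≡ 1 (mod 71)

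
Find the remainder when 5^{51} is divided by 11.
By Fermat: 5^{10} ≡ 1 mod 11. 51 = 5×10 + 1. So 5^{51} ≡ 5^{1} ≡ 5 mod 11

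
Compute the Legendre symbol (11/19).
(11/19) = 11^{9} mod 19 = 1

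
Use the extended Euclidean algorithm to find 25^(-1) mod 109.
Extended GCD: 25(48) + 109(-11) = 1. So 25^(-1) ≡ 48 mod 109. Verify: 25 × 48 = 1200 ≡ 1 mod 109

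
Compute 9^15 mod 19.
By repeated squaring (mod 19): 9^{1}≡9, 9^{2}≡5, 9^{4}≡6, 9^{8}≡17. Then 9^{15} = 9^{8+4+2+1} ≡ 17 × 6 × 5 × 9 ≡ 11 (mod 19)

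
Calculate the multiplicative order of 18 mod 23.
Powers of 18 mod 23: 18^1≡18, 18^2≡2, 18^3≡13, 18^4≡4, 18^5≡3, 18^6≡8, 18^7≡6, 18^8≡16, 18^9≡12, 18^10≡9, 18^11≡1. Order = 11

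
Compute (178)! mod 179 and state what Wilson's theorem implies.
(178)! mod 179 = 178. Since this equals -1 (mod 179), Wilson confirms 179 is prime.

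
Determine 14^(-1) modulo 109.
Since 109 is prime, by Fermat 14^(-1) ≡ 14^{107} ≡ 39 mod 109. Verify: 14 × 39 = 546 ≡ 1 mod 109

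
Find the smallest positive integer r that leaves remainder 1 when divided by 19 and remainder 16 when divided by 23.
M = 19 × 23 = 437. M₁ = 23, y₁ ≡ 5 (mod 19). M₂ = 19, y₂ ≡ 17 (mod 23). r = 1×23×5 + 16×19×17 ≡ 39 (mod 437)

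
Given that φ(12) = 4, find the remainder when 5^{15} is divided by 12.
By Euler: 5^{4} ≡ 1 (mod 12) since gcd(5, 12) = 1. 15 = 3×4 + 3. So 5^{15} ≡ 5^{3} ≡ 5 (mod 12)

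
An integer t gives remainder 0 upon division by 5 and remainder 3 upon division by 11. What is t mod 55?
M = 5 × 11 = 55. M₁ = 11, y₁ ≡ 1 mod 5. M₂ = 5, y₂ ≡ 9 mod 11. t = 0×11×1 + 3×5×9 ≡ 25 mod 55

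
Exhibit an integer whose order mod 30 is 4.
7 has order 4 mod 30 since 7^{4} ≡ 1 (mod 30) and no smaller power works.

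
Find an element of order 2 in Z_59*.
58 has order 2 mod 59 since 58^{2} ≡ 1 (mod 59) and no smaller power works.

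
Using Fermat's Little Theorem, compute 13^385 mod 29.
By Fermat: 13^{28} ≡ 1 (mod 29). 385 ≡ 21 (mod 28). So 13^{385} ≡ 13^{21} ≡ 28 (mod 29)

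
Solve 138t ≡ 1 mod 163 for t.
Since 163 is prime, by Fermat 138^(-1) ≡ 138^{161} ≡ 13 mod 163. Verify: 138 × 13 = 1794 ≡ 1 mod 163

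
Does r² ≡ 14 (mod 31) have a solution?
By Euler's criterion: 14^{15} ≡ 1 (mod 31). Since this equals 1, 14 is a QR.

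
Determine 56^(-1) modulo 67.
Since 67 is prime, by Fermat 56^(-1) ≡ 56^{65} ≡ 6 (mod 67). Verify: 56 × 6 = 336 ≡ 1 (mod 67)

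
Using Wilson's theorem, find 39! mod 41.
(40)! = (39)! × (40) ≡ -1 mod 41. So (39)! ≡ -1 × (40)^(-1) ≡ (-1)×(-1) = 1 mod 41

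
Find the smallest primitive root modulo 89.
g = 3. Powers: [3, 9, 27, 81, 65, 17, 51, ...] generates all 88 non-zero residues.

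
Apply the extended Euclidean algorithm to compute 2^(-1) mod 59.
Extended GCD: 2(-29) + 59(1) = 1. So 2^(-1) ≡ -29 ≡ 30 (mod 59). Verify: 2 × 30 = 60 ≡ 1 (mod 59)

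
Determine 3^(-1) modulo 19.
Since 19 is prime, by Fermat 3^(-1) ≡ 3^{17} ≡ 13 mod 19. Verify: 3 × 13 = 39 ≡ 1 mod 19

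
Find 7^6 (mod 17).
By repeated squaring (mod 17): 7^{1}≡7, 7^{2}≡15, 7^{4}≡4. Then 7^{6} = 7^{4+2} ≡ 4 × 15 ≡ 9 (mod 17)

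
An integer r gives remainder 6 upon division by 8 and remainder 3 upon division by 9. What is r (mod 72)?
M = 8 × 9 = 72. M₁ = 9, y₁ ≡ 1 (mod 8). M₂ = 8, y₂ ≡ 8 (mod 9). r = 6×9×1 + 3×8×8 ≡ 30 (mod 72)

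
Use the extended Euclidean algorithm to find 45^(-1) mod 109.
Extended GCD: 45(-46) + 109(19) = 1. So 45^(-1) ≡ -46 ≡ 63 mod 109. Verify: 45 × 63 = 2835 ≡ 1 mod 109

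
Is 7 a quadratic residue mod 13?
By Euler's criterion: 7^{6} ≡ 12 mod 13. Since this equals -1 (≡ 12), 7 is not a QR.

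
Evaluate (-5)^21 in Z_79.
By repeated squaring mod 79: (-5)^{1}≡74, (-5)^{2}≡25, (-5)^{4}≡72, (-5)^{8}≡49, (-5)^{16}≡31. Then (-5)^{21} = (-5)^{16+4+1} ≡ 31 × 72 × 74 ≡ 58 mod 79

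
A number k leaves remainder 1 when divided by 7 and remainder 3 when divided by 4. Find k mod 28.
M = 7 × 4 = 28. M₁ = 4, y₁ ≡ 2 mod 7. M₂ = 7, y₂ ≡ 3 mod 4. k = 1×4×2 + 3×7×3 ≡ 15 mod 28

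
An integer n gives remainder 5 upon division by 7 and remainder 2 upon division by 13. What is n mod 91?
M = 7 × 13 = 91. M₁ = 13, y₁ ≡ 6 mod 7. M₂ = 7, y₂ ≡ 2 mod 13. n = 5×13×6 + 2×7×2 ≡ 54 mod 91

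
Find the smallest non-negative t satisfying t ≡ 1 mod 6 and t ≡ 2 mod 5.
M = 6 × 5 = 30. M₁ = 5, y₁ ≡ 5 mod 6. M₂ = 6, y₂ ≡ 1 mod 5. t = 1×5×5 + 2×6×1 ≡ 7 mod 30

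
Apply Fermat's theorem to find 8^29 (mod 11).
By Fermat: 8^{10} ≡ 1 (mod 11). 29 = 2×10 + 9. So 8^{29} ≡ 8^{9} ≡ 7 (mod 11)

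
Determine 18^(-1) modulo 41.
Since 41 is prime, by Fermat 18^(-1) ≡ 18^{39} ≡ 16 mod 41. Verify: 18 × 16 = 288 ≡ 1 mod 41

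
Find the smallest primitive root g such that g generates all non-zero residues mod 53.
g = 2. For each prime q|52: 2^{26}≡52, 2^{4}≡16, none ≡ 1, so ord_53(2) = 52 and 2 is a primitive root.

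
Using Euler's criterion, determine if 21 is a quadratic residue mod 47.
By Euler's criterion: 21^{23} ≡ 1 mod 47. Since this equals 1, 21 is a QR.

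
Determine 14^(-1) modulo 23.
Since 23 is prime, by Fermat 14^(-1) ≡ 14^{21} ≡ 5 mod 23. Verify: 14 × 5 = 70 ≡ 1 mod 23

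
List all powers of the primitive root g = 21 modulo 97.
21^1, 21^2, ..., 21^{96} mod 97: [21, 53, 46, 93, 13, 79, 10, 16, 45, 72, 57, 33, 14, 3, 63, 62, 41, 85, 39, 43, 30, 48, 38, 22, 74, 2, 42, 9, 92, 89, 26, 61, 20, 32, 90, 47, 17, 66, 28, 6, 29, 27, 82, 73, 78, 86, 60, 96, 76, 44, 51, 4, 84, 18, 87, 81, 52, 25, 40, 64, 83, 94, 34, 35, 56, 12, 58, 54, 67, 49, 59, 75, 23, 95, 55, 88, 5, 8, 71, 36, 77, 65, 7, 50, 80, 31, 69, 91, 68, 70, 15, 24, 19, 11, 37, 1]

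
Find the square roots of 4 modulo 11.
The square roots of 4 mod 11 are 9 and 2. Verify: 9² = 81 ≡ 4 mod 11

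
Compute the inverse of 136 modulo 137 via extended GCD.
Extended GCD: 136(-1) + 137(1) = 1. So 136^(-1) ≡ -1 ≡ 136 (mod 137). Verify: 136 × 136 = 18496 ≡ 1 (mod 137)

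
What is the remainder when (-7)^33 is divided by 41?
By repeated squaring mod 41: (-7)^{1}≡34, (-7)^{2}≡8, (-7)^{4}≡23, (-7)^{8}≡37, (-7)^{16}≡16, (-7)^{32}≡10. Then (-7)^{33} = (-7)^{32+1} ≡ 10 × 34 ≡ 12 mod 41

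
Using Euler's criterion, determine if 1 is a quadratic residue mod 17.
By Euler's criterion: 1^{8} ≡ 1 (mod 17). Since this equals 1, 1 is a QR.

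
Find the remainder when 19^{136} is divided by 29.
By Fermat: 19^{28} ≡ 1 (mod 29). 136 = 4×28 + 24. So 19^{136} ≡ 19^{24} ≡ 23 (mod 29)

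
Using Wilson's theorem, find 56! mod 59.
(58)! = (56)! × (57) × (58) ≡ -1 (mod 59). So (56)! ≡ -1 × [(58)(57)]^(-1) ≡ 29 (mod 59)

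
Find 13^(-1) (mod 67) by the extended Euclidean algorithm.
Extended GCD: 13(31) + 67(-6) = 1. So 13^(-1) ≡ 31 (mod 67). Verify: 13 × 31 = 403 ≡ 1 (mod 67)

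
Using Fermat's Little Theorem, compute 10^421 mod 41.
By Fermat: 10^{40} ≡ 1 (mod 41). 421 ≡ 21 (mod 40). So 10^{421} ≡ 10^{21} ≡ 10 (mod 41)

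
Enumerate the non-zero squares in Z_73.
Quadratic residues modulo 73: {1, 2, 3, 4, 6, 8, 9, 12, 16, 18, 19, 23, 24, 25, 27, 32, 35, 36, 37, 38, 41, 46, 48, 49, 50, 54, 55, 57, 61, 64, 65, 67, 69, 70, 71, 72}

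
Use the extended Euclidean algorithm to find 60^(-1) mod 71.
Extended GCD: 60(-13) + 71(11) = 1. So 60^(-1) ≡ -13 ≡ 58 mod 71. Verify: 60 × 58 = 3480 ≡ 1 mod 71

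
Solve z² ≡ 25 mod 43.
The square roots of 25 mod 43 are 38 and 5. Verify: 38² = 1444 ≡ 25 mod 43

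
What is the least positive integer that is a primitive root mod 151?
g = 6. Powers: [6, 36, 65, 88, 75, 148, 133, 43, 107, ...] generates all 150 non-zero residues.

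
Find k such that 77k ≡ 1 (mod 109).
Since 109 is prime, by Fermat 77^(-1) ≡ 77^{107} ≡ 17 (mod 109). Verify: 77 × 17 = 1309 ≡ 1 (mod 109)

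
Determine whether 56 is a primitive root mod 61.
56^{15} ≡ 1 (mod 61) and 15 < 60, so ord_61(56) = 15 ≠ 60 and 56 is not a primitive root.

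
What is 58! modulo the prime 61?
(60)! = (58)! × (59) × (60) ≡ -1 (mod 61). So (58)! ≡ -1 × [(60)(59)]^(-1) ≡ 30 (mod 61)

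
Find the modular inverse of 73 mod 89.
Since 89 is prime, by Fermat 73^(-1) ≡ 73^{87} ≡ 50 (mod 89). Verify: 73 × 50 = 3650 ≡ 1 (mod 89)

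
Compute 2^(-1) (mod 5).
Since 5 is prime, by Fermat 2^(-1) ≡ 2^{3} ≡ 3 (mod 5). Verify: 2 × 3 = 6 ≡ 1 (mod 5)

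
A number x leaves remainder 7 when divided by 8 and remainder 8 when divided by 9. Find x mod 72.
M = 8 × 9 = 72. M₁ = 9, y₁ ≡ 1 mod 8. M₂ = 8, y₂ ≡ 8 mod 9. x = 7×9×1 + 8×8×8 ≡ 71 mod 72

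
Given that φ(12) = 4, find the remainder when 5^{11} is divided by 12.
By Euler: 5^{4} ≡ 1 (mod 12) since gcd(5, 12) = 1. 11 = 2×4 + 3. So 5^{11} ≡ 5^{3} ≡ 5 (mod 12)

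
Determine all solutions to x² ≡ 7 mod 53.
The square roots of 7 mod 53 are 22 and 31. Verify: 22² = 484 ≡ 7 mod 53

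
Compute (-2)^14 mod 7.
Using Fermat: (-2)^{6} ≡ 1 (mod 7). 14 ≡ 2 (mod 6). So (-2)^{14} ≡ (-2)^{2} ≡ 4 (mod 7)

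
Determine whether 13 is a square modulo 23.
By Euler's criterion: 13^{11} ≡ 1 mod 23. Since this equals 1, 13 is a QR.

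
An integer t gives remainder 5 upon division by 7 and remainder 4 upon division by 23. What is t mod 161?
M = 7 × 23 = 161. M₁ = 23, y₁ ≡ 4 mod 7. M₂ = 7, y₂ ≡ 10 mod 23. t = 5×23×4 + 4×7×10 ≡ 96 mod 161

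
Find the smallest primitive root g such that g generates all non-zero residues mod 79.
g = 3. For each prime q|78: 3^{39}≡78, 3^{26}≡23, 3^{6}≡18, none ≡ 1, so ord_79(3) = 78 and 3 is a primitive root.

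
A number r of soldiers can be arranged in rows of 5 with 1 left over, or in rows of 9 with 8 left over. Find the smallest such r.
M = 5 × 9 = 45. M₁ = 9, y₁ ≡ 4 (mod 5). M₂ = 5, y₂ ≡ 2 (mod 9). r = 1×9×4 + 8×5×2 ≡ 26 (mod 45)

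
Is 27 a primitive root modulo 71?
27^{35} ≡ 1 mod 71 and 35 < 70, so ord_71(27) = 35 ≠ 70 and 27 is not a primitive root.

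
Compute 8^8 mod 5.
Using Fermat: 8^{4} ≡ 1 mod 5. 8 ≡ 0 mod 4. So 8^{8} ≡ 8^{0} ≡ 1 mod 5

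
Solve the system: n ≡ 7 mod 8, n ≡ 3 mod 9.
M = 8 × 9 = 72. M₁ = 9, y₁ ≡ 1 mod 8. M₂ = 8, y₂ ≡ 8 mod 9. n = 7×9×1 + 3×8×8 ≡ 39 mod 72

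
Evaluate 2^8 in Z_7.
Using Fermat: 2^{6} ≡ 1 (mod 7). 8 ≡ 2 (mod 6). So 2^{8} ≡ 2^{2} ≡ 4 (mod 7)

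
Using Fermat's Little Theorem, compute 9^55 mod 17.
By Fermat: 9^{16} ≡ 1 mod 17. 55 = 3×16 + 7. So 9^{55} ≡ 9^{7} ≡ 2 mod 17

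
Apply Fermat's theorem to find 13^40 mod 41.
By Fermat's Little Theorem, 13^{40} ≡ 1 mod 41 since 41 is prime and gcd(13, 41) = 1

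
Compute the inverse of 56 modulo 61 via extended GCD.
Extended GCD: 56(12) + 61(-11) = 1. So 56^(-1) ≡ 12 mod 61. Verify: 56 × 12 = 672 ≡ 1 mod 61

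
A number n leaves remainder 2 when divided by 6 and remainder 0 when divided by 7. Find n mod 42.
M = 6 × 7 = 42. M₁ = 7, y₁ ≡ 1 mod 6. M₂ = 6, y₂ ≡ 6 mod 7. n = 2×7×1 + 0×6×6 ≡ 14 mod 42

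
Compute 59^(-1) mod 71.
Since 71 is prime, by Fermat 59^(-1) ≡ 59^{69} ≡ 65 mod 71. Verify: 59 × 65 = 3835 ≡ 1 mod 71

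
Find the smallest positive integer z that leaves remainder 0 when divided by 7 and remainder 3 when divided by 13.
M = 7 × 13 = 91. M₁ = 13, y₁ ≡ 6 mod 7. M₂ = 7, y₂ ≡ 2 mod 13. z = 0×13×6 + 3×7×2 ≡ 42 mod 91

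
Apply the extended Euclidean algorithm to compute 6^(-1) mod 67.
Extended GCD: 6(-11) + 67(1) = 1. So 6^(-1) ≡ -11 ≡ 56 mod 67. Verify: 6 × 56 = 336 ≡ 1 mod 67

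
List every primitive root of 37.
There are φ(36) = 12 primitive roots mod 37: {2, 5, 13, 15, 17, 18, 19, 20, 22, 24, 32, 35}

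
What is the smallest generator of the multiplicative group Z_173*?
g = 2. For each prime q|172: 2^{86}≡172, 2^{4}≡16, none ≡ 1, so ord_173(2) = 172 and 2 is a primitive root.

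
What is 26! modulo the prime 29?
(28)! = (26)! × (27) × (28) ≡ -1 (mod 29). So (26)! ≡ -1 × [(28)(27)]^(-1) ≡ 14 (mod 29)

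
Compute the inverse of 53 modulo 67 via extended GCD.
Extended GCD: 53(-24) + 67(19) = 1. So 53^(-1) ≡ -24 ≡ 43 (mod 67). Verify: 53 × 43 = 2279 ≡ 1 (mod 67)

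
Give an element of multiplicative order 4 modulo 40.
3 has order 4 mod 40 since 3^{4} ≡ 1 mod 40 and no smaller power works.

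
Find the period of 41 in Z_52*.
Powers of 41 mod 52: 41^1≡41, 41^2≡17, 41^3≡21, 41^4≡29, 41^5≡45, 41^6≡25, 41^7≡37, 41^8≡9, 41^9≡5, 41^10≡49, 41^11≡33, 41^12≡1. So the order of 41 is 12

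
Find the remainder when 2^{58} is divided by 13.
By Fermat: 2^{12} ≡ 1 (mod 13). 58 = 4×12 + 10. So 2^{58} ≡ 2^{10} ≡ 10 (mod 13)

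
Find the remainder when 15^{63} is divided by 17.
By Fermat: 15^{16} ≡ 1 mod 17. 63 = 3×16 + 15. So 15^{63} ≡ 15^{15} ≡ 8 mod 17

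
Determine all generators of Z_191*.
There are φ(190) = 72 primitive roots mod 191: {19, 21, 22, 28, 29, 33, 35, 42, 44, 47, 53, 56, 57, 58, 61, 62, 63, 71, 73, 74, 76, 83, 87, 88, 89, 91, 93, 94, 95, 99, 101, 105, 106, 110, 111, 112, 113, 114, 116, 119, 123, 124, 126, 127, 131, 132, 137, 140, 141, 143, 145, 146, 148, 151, 157, 164, 165, 167, 168, 171, 173, 174, 175, 176, 178, 179, 181, 182, 183, 187, 188, 189}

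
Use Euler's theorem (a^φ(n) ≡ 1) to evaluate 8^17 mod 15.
By Euler: 8^{8} ≡ 1 mod 15 since gcd(8, 15) = 1. 17 = 2×8 + 1. So 8^{17} ≡ 8^{1} ≡ 8 mod 15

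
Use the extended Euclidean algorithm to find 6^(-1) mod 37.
Extended GCD: 6(-6) + 37(1) = 1. So 6^(-1) ≡ -6 ≡ 31 mod 37. Verify: 6 × 31 = 186 ≡ 1 mod 37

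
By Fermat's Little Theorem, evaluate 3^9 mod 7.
By Fermat: 3^{6} ≡ 1 mod 7. So 3^{9} = 3^{6} · 3^{3} ≡ 3^{3} ≡ 6 mod 7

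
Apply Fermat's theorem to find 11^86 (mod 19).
By Fermat: 11^{18} ≡ 1 (mod 19). 86 = 4×18 + 14. So 11^{86} ≡ 11^{14} ≡ 7 (mod 19)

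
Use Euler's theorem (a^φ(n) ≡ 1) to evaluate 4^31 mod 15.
By Euler: 4^{8} ≡ 1 mod 15 since gcd(4, 15) = 1. 31 = 3×8 + 7. So 4^{31} ≡ 4^{7} ≡ 4 mod 15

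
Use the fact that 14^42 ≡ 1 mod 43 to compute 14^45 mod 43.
By Fermat: 14^{42} ≡ 1 mod 43. So 14^{45} = 14^{42} · 14^{3} ≡ 14^{3} ≡ 35 mod 43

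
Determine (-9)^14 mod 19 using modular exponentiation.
By repeated squaring (mod 19): (-9)^{1}≡10, (-9)^{2}≡5, (-9)^{4}≡6, (-9)^{8}≡17. Then (-9)^{14} = (-9)^{8+4+2} ≡ 17 × 6 × 5 ≡ 16 (mod 19)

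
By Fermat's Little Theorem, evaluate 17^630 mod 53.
By Fermat: 17^{52} ≡ 1 mod 53. 630 ≡ 6 mod 52. So 17^{630} ≡ 17^{6} ≡ 44 mod 53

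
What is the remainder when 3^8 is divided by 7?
Using Fermat: 3^{6} ≡ 1 (mod 7). 8 ≡ 2 (mod 6). So 3^{8} ≡ 3^{2} ≡ 2 (mod 7)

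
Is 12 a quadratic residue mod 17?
By Euler's criterion: 12^{8} ≡ 16 mod 17. Since this equals -1 (≡ 16), 12 is not a QR.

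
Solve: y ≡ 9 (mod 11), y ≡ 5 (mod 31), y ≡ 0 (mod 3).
M = 11 × 31 × 3 = 1023. M₁ = 93, y₁ ≡ 9 (mod 11). M₂ = 33, y₂ ≡ 16 (mod 31). M₃ = 341, y₃ ≡ 2 (mod 3). y = 9×93×9 + 5×33×16 + 0×341×2 ≡ 966 (mod 1023)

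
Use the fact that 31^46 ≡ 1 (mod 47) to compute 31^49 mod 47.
By Fermat: 31^{46} ≡ 1 (mod 47). So 31^{49} = 31^{46} · 31^{3} ≡ 31^{3} ≡ 40 (mod 47)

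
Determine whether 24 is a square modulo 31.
By Euler's criterion: 24^{15} ≡ 30 mod 31. Since this equals -1 (≡ 30), 24 is not a QR.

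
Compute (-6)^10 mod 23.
By repeated squaring (mod 23): (-6)^{1}≡17, (-6)^{2}≡13, (-6)^{4}≡8, (-6)^{8}≡18. Then (-6)^{10} = (-6)^{8+2} ≡ 18 × 13 ≡ 4 (mod 23)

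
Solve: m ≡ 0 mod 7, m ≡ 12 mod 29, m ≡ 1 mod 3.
M = 7 × 29 × 3 = 609. M₁ = 87, y₁ ≡ 5 mod 7. M₂ = 21, y₂ ≡ 18 mod 29. M₃ = 203, y₃ ≡ 2 mod 3. m = 0×87×5 + 12×21×18 + 1×203×2 ≡ 70 mod 609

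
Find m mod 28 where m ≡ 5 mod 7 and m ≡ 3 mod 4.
M = 7 × 4 = 28. M₁ = 4, y₁ ≡ 2 mod 7. M₂ = 7, y₂ ≡ 3 mod 4. m = 5×4×2 + 3×7×3 ≡ 19 mod 28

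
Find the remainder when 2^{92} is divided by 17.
By Fermat: 2^{16} ≡ 1 mod 17. 92 = 5×16 + 12. So 2^{92} ≡ 2^{12} ≡ 16 mod 17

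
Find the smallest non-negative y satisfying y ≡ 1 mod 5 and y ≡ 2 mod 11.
M = 5 × 11 = 55. M₁ = 11, y₁ ≡ 1 mod 5. M₂ = 5, y₂ ≡ 9 mod 11. y = 1×11×1 + 2×5×9 ≡ 46 mod 55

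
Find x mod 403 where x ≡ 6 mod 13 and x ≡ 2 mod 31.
M = 13 × 31 = 403. M₁ = 31, y₁ ≡ 8 mod 13. M₂ = 13, y₂ ≡ 12 mod 31. x = 6×31×8 + 2×13×12 ≡ 188 mod 403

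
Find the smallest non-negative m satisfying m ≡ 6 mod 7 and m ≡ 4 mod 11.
M = 7 × 11 = 77. M₁ = 11, y₁ ≡ 2 mod 7. M₂ = 7, y₂ ≡ 8 mod 11. m = 6×11×2 + 4×7×8 ≡ 48 mod 77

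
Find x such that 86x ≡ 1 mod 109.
Since 109 is prime, by Fermat 86^(-1) ≡ 86^{107} ≡ 90 mod 109. Verify: 86 × 90 = 7740 ≡ 1 mod 109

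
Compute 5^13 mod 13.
Using Fermat: 5^{12} ≡ 1 mod 13. 13 ≡ 1 mod 12. So 5^{13} ≡ 5^{1} ≡ 5 mod 13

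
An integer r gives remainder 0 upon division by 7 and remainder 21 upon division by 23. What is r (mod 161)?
M = 7 × 23 = 161. M₁ = 23, y₁ ≡ 4 (mod 7). M₂ = 7, y₂ ≡ 10 (mod 23). r = 0×23×4 + 21×7×10 ≡ 21 (mod 161)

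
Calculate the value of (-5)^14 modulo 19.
By repeated squaring (mod 19): (-5)^{1}≡14, (-5)^{2}≡6, (-5)^{4}≡17, (-5)^{8}≡4. Then (-5)^{14} = (-5)^{8+4+2} ≡ 4 × 17 × 6 ≡ 9 (mod 19)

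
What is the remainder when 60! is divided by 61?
By Wilson's theorem, (60)! ≡ -1 ≡ 60 mod 61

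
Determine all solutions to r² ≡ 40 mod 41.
The square roots of 40 mod 41 are 32 and 9. Verify: 32² = 1024 ≡ 40 mod 41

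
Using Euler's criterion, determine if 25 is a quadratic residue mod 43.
By Euler's criterion: 25^{21} ≡ 1 mod 43. Since this equals 1, 25 is a QR.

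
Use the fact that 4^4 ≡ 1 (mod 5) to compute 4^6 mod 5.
By Fermat: 4^{4} ≡ 1 (mod 5). So 4^{6} = 4^{4} · 4^{2} ≡ 4^{2} ≡ 1 (mod 5)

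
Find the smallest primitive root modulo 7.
g = 3. Powers: [3, 2, 6, 4, 5, 1] generates all 6 non-zero residues.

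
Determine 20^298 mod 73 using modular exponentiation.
Using Fermat: 20^{72} ≡ 1 (mod 73). 298 ≡ 10 (mod 72). So 20^{298} ≡ 20^{10} ≡ 54 (mod 73)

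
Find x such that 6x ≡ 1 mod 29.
Since 29 is prime, by Fermat 6^(-1) ≡ 6^{27} ≡ 5 mod 29. Verify: 6 × 5 = 30 ≡ 1 mod 29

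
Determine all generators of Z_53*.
There are φ(52) = 24 primitive roots mod 53: {2, 3, 5, 8, 12, 14, 18, 19, 20, 21, 22, 26, 27, 31, 32, 33, 34, 35, 39, 41, 45, 48, 50, 51}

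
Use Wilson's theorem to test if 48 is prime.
(47)! mod 48 = 0. Since 0 ≢ -1 (mod 48), 48 is not prime.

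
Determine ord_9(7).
Powers of 7 mod 9: 7^1≡7, 7^2≡4, 7^3≡1. ord_9(7) = 3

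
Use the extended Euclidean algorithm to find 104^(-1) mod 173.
Extended GCD: 104(5) + 173(-3) = 1. So 104^(-1) ≡ 5 mod 173. Verify: 104 × 5 = 520 ≡ 1 mod 173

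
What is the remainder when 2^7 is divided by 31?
By repeated squaring mod 31: 2^{1}≡2, 2^{2}≡4, 2^{4}≡16. Then 2^{7} = 2^{4+2+1} ≡ 16 × 4 × 2 ≡ 4 mod 31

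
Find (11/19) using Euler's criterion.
(11/19) = 11^{9} mod 19 = 1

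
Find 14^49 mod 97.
By repeated squaring mod 97: 14^{1}≡14, 14^{2}≡2, 14^{4}≡4, 14^{8}≡16, 14^{16}≡62, 14^{32}≡61. Then 14^{49} = 14^{32+16+1} ≡ 61 × 62 × 14 ≡ 83 mod 97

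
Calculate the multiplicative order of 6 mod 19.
Powers of 6 mod 19: 6^1≡6, 6^2≡17, 6^3≡7, 6^4≡4, 6^5≡5, 6^6≡11, 6^7≡9, 6^8≡16, 6^9≡1. So the order of 6 is 9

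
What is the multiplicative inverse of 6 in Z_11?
Since 11 is prime, by Fermat 6^(-1) ≡ 6^{9} ≡ 2 (mod 11). Verify: 6 × 2 = 12 ≡ 1 (mod 11)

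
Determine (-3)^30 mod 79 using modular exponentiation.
By repeated squaring mod 79: (-3)^{1}≡76, (-3)^{2}≡9, (-3)^{4}≡2, (-3)^{8}≡4, (-3)^{16}≡16. Then (-3)^{30} = (-3)^{16+8+4+2} ≡ 16 × 4 × 2 × 9 ≡ 46 mod 79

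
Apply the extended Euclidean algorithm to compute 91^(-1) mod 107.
Extended GCD: 91(20) + 107(-17) = 1. So 91^(-1) ≡ 20 mod 107. Verify: 91 × 20 = 1820 ≡ 1 mod 107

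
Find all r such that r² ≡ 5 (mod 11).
The square roots of 5 mod 11 are 4 and 7. Verify: 4² = 16 ≡ 5 (mod 11)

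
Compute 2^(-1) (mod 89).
Since 89 is prime, by Fermat 2^(-1) ≡ 2^{87} ≡ 45 (mod 89). Verify: 2 × 45 = 90 ≡ 1 (mod 89)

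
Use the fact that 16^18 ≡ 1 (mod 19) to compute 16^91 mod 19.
By Fermat: 16^{18} ≡ 1 (mod 19). 91 = 5×18 + 1. So 16^{91} ≡ 16^{1} ≡ 16 (mod 19)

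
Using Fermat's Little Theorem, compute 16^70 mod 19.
By Fermat: 16^{18} ≡ 1 (mod 19). 70 = 3×18 + 16. So 16^{70} ≡ 16^{16} ≡ 17 (mod 19)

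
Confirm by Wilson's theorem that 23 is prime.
(22)! mod 23 = 22. Since this equals -1 mod 23, Wilson confirms 23 is prime.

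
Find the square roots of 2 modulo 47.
The square roots of 2 mod 47 are 7 and 40. Verify: 7² = 49 ≡ 2 mod 47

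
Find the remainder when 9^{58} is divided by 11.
By Fermat: 9^{10} ≡ 1 mod 11. 58 = 5×10 + 8. So 9^{58} ≡ 9^{8} ≡ 3 mod 11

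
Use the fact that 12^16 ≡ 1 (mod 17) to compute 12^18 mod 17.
By Fermat: 12^{16} ≡ 1 (mod 17). So 12^{18} = 12^{16} · 12^{2} ≡ 12^{2} ≡ 8 (mod 17)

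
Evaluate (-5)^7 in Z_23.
By repeated squaring (mod 23): (-5)^{1}≡18, (-5)^{2}≡2, (-5)^{4}≡4. Then (-5)^{7} = (-5)^{4+2+1} ≡ 4 × 2 × 18 ≡ 6 (mod 23)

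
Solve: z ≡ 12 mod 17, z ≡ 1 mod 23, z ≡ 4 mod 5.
M = 17 × 23 × 5 = 1955. M₁ = 115, y₁ ≡ 4 mod 17. M₂ = 85, y₂ ≡ 13 mod 23. M₃ = 391, y₃ ≡ 1 mod 5. z = 12×115×4 + 1×85×13 + 4×391×1 ≡ 369 mod 1955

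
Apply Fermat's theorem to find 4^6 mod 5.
By Fermat: 4^{4} ≡ 1 mod 5. So 4^{6} = 4^{4} · 4^{2} ≡ 4^{2} ≡ 1 mod 5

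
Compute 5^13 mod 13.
Using Fermat: 5^{12} ≡ 1 (mod 13). 13 ≡ 1 (mod 12). So 5^{13} ≡ 5^{1} ≡ 5 (mod 13)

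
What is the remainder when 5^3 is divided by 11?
5^{3} = 125 ≡ 4 mod 11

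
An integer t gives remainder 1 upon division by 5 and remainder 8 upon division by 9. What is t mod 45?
M = 5 × 9 = 45. M₁ = 9, y₁ ≡ 4 mod 5. M₂ = 5, y₂ ≡ 2 mod 9. t = 1×9×4 + 8×5×2 ≡ 26 mod 45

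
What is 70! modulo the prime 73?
(72)! = (70)! × (71) × (72) ≡ -1 mod 73. So (70)! ≡ -1 × [(72)(71)]^(-1) ≡ 36 mod 73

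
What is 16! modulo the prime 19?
(18)! = (16)! × (17) × (18) ≡ -1 (mod 19). So (16)! ≡ -1 × [(18)(17)]^(-1) ≡ 9 (mod 19)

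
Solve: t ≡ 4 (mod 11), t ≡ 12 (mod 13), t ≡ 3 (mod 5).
M = 11 × 13 × 5 = 715. M₁ = 65, y₁ ≡ 10 (mod 11). M₂ = 55, y₂ ≡ 9 (mod 13). M₃ = 143, y₃ ≡ 2 (mod 5). t = 4×65×10 + 12×55×9 + 3×143×2 ≡ 103 (mod 715)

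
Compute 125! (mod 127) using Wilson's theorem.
(126)! = (125)! × (126) ≡ -1 (mod 127). So (125)! ≡ -1 × (126)^(-1) ≡ (-1)×(-1) = 1 (mod 127)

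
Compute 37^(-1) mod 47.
Since 47 is prime, by Fermat 37^(-1) ≡ 37^{45} ≡ 14 mod 47. Verify: 37 × 14 = 518 ≡ 1 mod 47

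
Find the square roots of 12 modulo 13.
The square roots of 12 mod 13 are 8 and 5. Verify: 8² = 64 ≡ 12 mod 13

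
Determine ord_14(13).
Powers of 13 mod 14: 13^1≡13, 13^2≡1. ord_14(13) = 2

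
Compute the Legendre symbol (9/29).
(9/29) = 9^{14} mod 29 = 1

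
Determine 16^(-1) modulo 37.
Since 37 is prime, by Fermat 16^(-1) ≡ 16^{35} ≡ 7 mod 37. Verify: 16 × 7 = 112 ≡ 1 mod 37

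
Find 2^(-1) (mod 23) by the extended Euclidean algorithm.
Extended GCD: 2(-11) + 23(1) = 1. So 2^(-1) ≡ -11 ≡ 12 (mod 23). Verify: 2 × 12 = 24 ≡ 1 (mod 23)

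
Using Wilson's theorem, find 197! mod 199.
(198)! = (197)! × (198) ≡ -1 (mod 199). So (197)! ≡ -1 × (198)^(-1) ≡ (-1)×(-1) = 1 (mod 199)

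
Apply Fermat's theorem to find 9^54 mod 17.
By Fermat: 9^{16} ≡ 1 mod 17. 54 = 3×16 + 6. So 9^{54} ≡ 9^{6} ≡ 4 mod 17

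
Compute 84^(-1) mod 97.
Since 97 is prime, by Fermat 84^(-1) ≡ 84^{95} ≡ 82 mod 97. Verify: 84 × 82 = 6888 ≡ 1 mod 97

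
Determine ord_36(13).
Powers of 13 mod 36: 13^1≡13, 13^2≡25, 13^3≡1. ord_36(13) = 3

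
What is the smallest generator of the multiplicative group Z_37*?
g = 2. Powers: [2, 4, 8, 16, 32, 27, 17, 34, 31, 25, ...] generates all 36 non-zero residues.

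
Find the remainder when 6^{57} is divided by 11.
By Fermat: 6^{10} ≡ 1 mod 11. 57 = 5×10 + 7. So 6^{57} ≡ 6^{7} ≡ 8 mod 11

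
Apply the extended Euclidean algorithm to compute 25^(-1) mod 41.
Extended GCD: 25(-18) + 41(11) = 1. So 25^(-1) ≡ -18 ≡ 23 (mod 41). Verify: 25 × 23 = 575 ≡ 1 (mod 41)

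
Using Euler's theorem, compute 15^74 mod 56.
By Euler: 15^{24} ≡ 1 (mod 56) since gcd(15, 56) = 1. 74 = 3×24 + 2. So 15^{74} ≡ 15^{2} ≡ 1 (mod 56)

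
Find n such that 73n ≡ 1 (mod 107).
Since 107 is prime, by Fermat 73^(-1) ≡ 73^{105} ≡ 22 (mod 107). Verify: 73 × 22 = 1606 ≡ 1 (mod 107)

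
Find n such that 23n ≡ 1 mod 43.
Since 43 is prime, by Fermat 23^(-1) ≡ 23^{41} ≡ 15 mod 43. Verify: 23 × 15 = 345 ≡ 1 mod 43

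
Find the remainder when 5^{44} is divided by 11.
By Fermat: 5^{10} ≡ 1 mod 11. 44 = 4×10 + 4. So 5^{44} ≡ 5^{4} ≡ 9 mod 11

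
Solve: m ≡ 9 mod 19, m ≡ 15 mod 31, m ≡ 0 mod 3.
M = 19 × 31 × 3 = 1767. M₁ = 93, y₁ ≡ 9 mod 19. M₂ = 57, y₂ ≡ 6 mod 31. M₃ = 589, y₃ ≡ 1 mod 3. m = 9×93×9 + 15×57×6 + 0×589×1 ≡ 294 mod 1767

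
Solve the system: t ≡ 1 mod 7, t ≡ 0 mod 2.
M = 7 × 2 = 14. M₁ = 2, y₁ ≡ 4 mod 7. M₂ = 7, y₂ ≡ 1 mod 2. t = 1×2×4 + 0×7×1 ≡ 8 mod 14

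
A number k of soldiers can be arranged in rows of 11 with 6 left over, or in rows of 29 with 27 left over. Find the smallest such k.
M = 11 × 29 = 319. M₁ = 29, y₁ ≡ 8 mod 11. M₂ = 11, y₂ ≡ 8 mod 29. k = 6×29×8 + 27×11×8 ≡ 259 mod 319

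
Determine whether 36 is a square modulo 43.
By Euler's criterion: 36^{21} ≡ 1 mod 43. Since this equals 1, 36 is a QR.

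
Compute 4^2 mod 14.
4^{2} = 16 ≡ 2 mod 14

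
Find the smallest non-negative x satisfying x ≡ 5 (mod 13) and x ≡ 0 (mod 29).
M = 13 × 29 = 377. M₁ = 29, y₁ ≡ 9 (mod 13). M₂ = 13, y₂ ≡ 9 (mod 29). x = 5×29×9 + 0×13×9 ≡ 174 (mod 377)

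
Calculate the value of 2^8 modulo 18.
By repeated squaring (mod 18): 2^{1}≡2, 2^{2}≡4, 2^{4}≡16, 2^{8}≡4. So 2^{8} ≡ 4 (mod 18)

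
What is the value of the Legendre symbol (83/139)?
(83/139) = 83^{69} mod 139 = 1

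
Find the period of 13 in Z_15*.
Powers of 13 mod 15: 13^1≡13, 13^2≡4, 13^3≡7, 13^4≡1. So the order of 13 is 4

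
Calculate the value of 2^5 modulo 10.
By repeated squaring (mod 10): 2^{1}≡2, 2^{2}≡4, 2^{4}≡6. Then 2^{5} = 2^{4+1} ≡ 6 × 2 ≡ 2 (mod 10)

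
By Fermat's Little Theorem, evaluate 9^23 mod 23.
By Fermat: 9^{22} ≡ 1 (mod 23). So 9^{23} = 9^{22} · 9^{1} ≡ 9^{1} ≡ 9 (mod 23)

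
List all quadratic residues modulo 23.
Quadratic residues modulo 23: {1, 2, 3, 4, 6, 8, 9, 12, 13, 16, 18}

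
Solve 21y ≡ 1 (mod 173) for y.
Since 173 is prime, by Fermat 21^(-1) ≡ 21^{171} ≡ 33 (mod 173). Verify: 21 × 33 = 693 ≡ 1 (mod 173)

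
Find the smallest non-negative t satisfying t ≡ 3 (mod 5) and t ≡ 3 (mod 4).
M = 5 × 4 = 20. M₁ = 4, y₁ ≡ 4 (mod 5). M₂ = 5, y₂ ≡ 1 (mod 4). t = 3×4×4 + 3×5×1 ≡ 3 (mod 20)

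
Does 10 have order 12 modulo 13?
10^{6} ≡ 1 mod 13 and 6 < 12, so ord_13(10) = 6 ≠ 12 and 10 is not a primitive root.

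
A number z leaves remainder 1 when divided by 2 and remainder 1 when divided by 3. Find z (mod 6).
M = 2 × 3 = 6. M₁ = 3, y₁ ≡ 1 (mod 2). M₂ = 2, y₂ ≡ 2 (mod 3). z = 1×3×1 + 1×2×2 ≡ 1 (mod 6)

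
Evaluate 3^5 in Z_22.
By repeated squaring (mod 22): 3^{1}≡3, 3^{2}≡9, 3^{4}≡15. Then 3^{5} = 3^{4+1} ≡ 15 × 3 ≡ 1 (mod 22)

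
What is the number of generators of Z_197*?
A prime p has φ(p-1) primitive roots; here φ(196) = 84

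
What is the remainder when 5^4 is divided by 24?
5^{4} = 625 ≡ 1 mod 24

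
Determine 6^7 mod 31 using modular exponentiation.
By repeated squaring mod 31: 6^{1}≡6, 6^{2}≡5, 6^{4}≡25. Then 6^{7} = 6^{4+2+1} ≡ 25 × 5 × 6 ≡ 6 mod 31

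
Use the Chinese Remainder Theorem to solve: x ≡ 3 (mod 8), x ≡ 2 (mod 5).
M = 8 × 5 = 40. M₁ = 5, y₁ ≡ 5 (mod 8). M₂ = 8, y₂ ≡ 2 (mod 5). x = 3×5×5 + 2×8×2 ≡ 27 (mod 40)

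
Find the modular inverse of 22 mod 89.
Since 89 is prime, by Fermat 22^(-1) ≡ 22^{87} ≡ 85 (mod 89). Verify: 22 × 85 = 1870 ≡ 1 (mod 89)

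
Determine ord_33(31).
Powers of 31 mod 33: 31^1≡31, 31^2≡4, 31^3≡25, 31^4≡16, 31^5≡1. Order = 5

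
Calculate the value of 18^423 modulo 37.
Using Fermat: 18^{36} ≡ 1 (mod 37). 423 ≡ 27 (mod 36). So 18^{423} ≡ 18^{27} ≡ 6 (mod 37)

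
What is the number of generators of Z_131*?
Number of primitive roots mod 131 = φ(p-1) = φ(130) = 48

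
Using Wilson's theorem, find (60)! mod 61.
By Wilson's theorem, (60)! ≡ -1 ≡ 60 mod 61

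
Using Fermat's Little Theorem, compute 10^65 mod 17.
By Fermat: 10^{16} ≡ 1 (mod 17). 65 = 4×16 + 1. So 10^{65} ≡ 10^{1} ≡ 10 (mod 17)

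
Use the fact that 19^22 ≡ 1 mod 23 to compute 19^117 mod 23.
By Fermat: 19^{22} ≡ 1 mod 23. 117 = 5×22 + 7. So 19^{117} ≡ 19^{7} ≡ 15 mod 23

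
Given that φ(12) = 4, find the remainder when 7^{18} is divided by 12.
By Euler: 7^{4} ≡ 1 (mod 12) since gcd(7, 12) = 1. 18 = 4×4 + 2. So 7^{18} ≡ 7^{2} ≡ 1 (mod 12)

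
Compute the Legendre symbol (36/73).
(36/73) = 36^{36} mod 73 = 1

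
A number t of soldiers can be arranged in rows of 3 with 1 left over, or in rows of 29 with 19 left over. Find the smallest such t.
M = 3 × 29 = 87. M₁ = 29, y₁ ≡ 2 mod 3. M₂ = 3, y₂ ≡ 10 mod 29. t = 1×29×2 + 19×3×10 ≡ 19 mod 87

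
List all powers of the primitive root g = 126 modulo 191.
126^1, 126^2, ..., 126^{190} mod 191: [126, 23, 33, 147, 186, 134, 76, 26, 29, 25, 94, 2, 61, 46, 66, 103, 181, 77, 152, 52, 58, 50, 188, 4, 122, 92, 132, 15, 171, 154, 113, 104, 116, 100, 185, 8, 53, 184, 73, 30, 151, 117, 35, 17, 41, 9, 179, 16, 106, 177, 146, 60, 111, 43, 70, 34, 82, 18, 167, 32, 21, 163, 101, 120, 31, 86, 140, 68, 164, 36, 143, 64, 42, 135, 11, 49, 62, 172, 89, 136, 137, 72, 95, 128, 84, 79, 22, 98, 124, 153, 178, 81, 83, 144, 190, 65, 168, 158, 44, 5, 57, 115, 165, 162, 166, 97, 189, 130, 145, 125, 88, 10, 114, 39, 139, 133, 141, 3, 187, 69, 99, 59, 176, 20, 37, 78, 87, 75, 91, 6, 183, 138, 7, 118, 161, 40, 74, 156, 174, 150, 182, 12, 175, 85, 14, 45, 131, 80, 148, 121, 157, 109, 173, 24, 159, 170, 28, 90, 71, 160, 105, 51, 123, 27, 155, 48, 127, 149, 56, 180, 142, 129, 19, 102, 55, 54, 119, 96, 63, 107, 112, 169, 93, 67, 38, 13, 110, 108, 47, 1]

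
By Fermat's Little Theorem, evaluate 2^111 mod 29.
By Fermat: 2^{28} ≡ 1 mod 29. 111 = 3×28 + 27. So 2^{111} ≡ 2^{27} ≡ 15 mod 29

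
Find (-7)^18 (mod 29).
By repeated squaring (mod 29): (-7)^{1}≡22, (-7)^{2}≡20, (-7)^{4}≡23, (-7)^{8}≡7, (-7)^{16}≡20. Then (-7)^{18} = (-7)^{16+2} ≡ 20 × 20 ≡ 23 (mod 29)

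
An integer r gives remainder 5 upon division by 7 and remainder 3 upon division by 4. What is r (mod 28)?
M = 7 × 4 = 28. M₁ = 4, y₁ ≡ 2 (mod 7). M₂ = 7, y₂ ≡ 3 (mod 4). r = 5×4×2 + 3×7×3 ≡ 19 (mod 28)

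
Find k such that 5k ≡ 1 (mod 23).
Since 23 is prime, by Fermat 5^(-1) ≡ 5^{21} ≡ 14 (mod 23). Verify: 5 × 14 = 70 ≡ 1 (mod 23)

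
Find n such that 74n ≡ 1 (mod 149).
Since 149 is prime, by Fermat 74^(-1) ≡ 74^{147} ≡ 147 (mod 149). Verify: 74 × 147 = 10878 ≡ 1 (mod 149)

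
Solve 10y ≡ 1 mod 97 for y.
Since 97 is prime, by Fermat 10^(-1) ≡ 10^{95} ≡ 68 mod 97. Verify: 10 × 68 = 680 ≡ 1 mod 97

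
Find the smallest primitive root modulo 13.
g = 2. For each prime q|12: 2^{6}≡12, 2^{4}≡3, none ≡ 1, so ord_13(2) = 12 and 2 is a primitive root.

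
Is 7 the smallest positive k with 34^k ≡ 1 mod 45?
Powers of 34 mod 45: 34^1≡34, 34^2≡31, 34^3≡19, 34^4≡16, 34^5≡4, 34^6≡1. Already 34^6≡1, so the order is 6 < 7. No, the actual order is 6.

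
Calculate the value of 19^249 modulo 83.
Using Fermat: 19^{82} ≡ 1 (mod 83). 249 ≡ 3 (mod 82). So 19^{249} ≡ 19^{3} ≡ 53 (mod 83)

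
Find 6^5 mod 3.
By repeated squaring mod 3: 6^{1}≡0, 6^{2}≡0, 6^{4}≡0. Then 6^{5} = 6^{4+1} ≡ 0 × 0 ≡ 0 mod 3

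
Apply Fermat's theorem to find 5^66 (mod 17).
By Fermat: 5^{16} ≡ 1 (mod 17). 66 = 4×16 + 2. So 5^{66} ≡ 5^{2} ≡ 8 (mod 17)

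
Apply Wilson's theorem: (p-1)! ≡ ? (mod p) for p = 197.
By Wilson's theorem, (196)! ≡ -1 ≡ 196 (mod 197)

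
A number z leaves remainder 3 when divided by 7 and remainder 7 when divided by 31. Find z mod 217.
M = 7 × 31 = 217. M₁ = 31, y₁ ≡ 5 mod 7. M₂ = 7, y₂ ≡ 9 mod 31. z = 3×31×5 + 7×7×9 ≡ 38 mod 217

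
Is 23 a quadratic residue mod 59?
By Euler's criterion: 23^{29} ≡ 58 mod 59. Since this equals -1 (≡ 58), 23 is not a QR.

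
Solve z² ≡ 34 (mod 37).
The square roots of 34 mod 37 are 16 and 21. Verify: 16² = 256 ≡ 34 (mod 37)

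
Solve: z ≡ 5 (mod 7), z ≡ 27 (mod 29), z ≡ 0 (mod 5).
M = 7 × 29 × 5 = 1015. M₁ = 145, y₁ ≡ 3 (mod 7). M₂ = 35, y₂ ≡ 5 (mod 29). M₃ = 203, y₃ ≡ 2 (mod 5). z = 5×145×3 + 27×35×5 + 0×203×2 ≡ 810 (mod 1015)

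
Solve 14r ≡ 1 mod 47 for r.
Since 47 is prime, by Fermat 14^(-1) ≡ 14^{45} ≡ 37 mod 47. Verify: 14 × 37 = 518 ≡ 1 mod 47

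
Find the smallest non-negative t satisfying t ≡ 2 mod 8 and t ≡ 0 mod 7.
M = 8 × 7 = 56. M₁ = 7, y₁ ≡ 7 mod 8. M₂ = 8, y₂ ≡ 1 mod 7. t = 2×7×7 + 0×8×1 ≡ 42 mod 56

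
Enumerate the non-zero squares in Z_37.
Squares in Z_37*: {1, 3, 4, 7, 9, 10, 11, 12, 16, 21, 25, 26, 27, 28, 30, 33, 34, 36}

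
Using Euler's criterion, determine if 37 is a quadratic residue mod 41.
By Euler's criterion: 37^{20} ≡ 1 (mod 41). Since this equals 1, 37 is a QR.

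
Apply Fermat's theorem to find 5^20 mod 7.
By Fermat: 5^{6} ≡ 1 mod 7. 20 = 3×6 + 2. So 5^{20} ≡ 5^{2} ≡ 4 mod 7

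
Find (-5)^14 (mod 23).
By repeated squaring (mod 23): (-5)^{1}≡18, (-5)^{2}≡2, (-5)^{4}≡4, (-5)^{8}≡16. Then (-5)^{14} = (-5)^{8+4+2} ≡ 16 × 4 × 2 ≡ 13 (mod 23)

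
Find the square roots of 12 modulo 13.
The square roots of 12 mod 13 are 8 and 5. Verify: 8² = 64 ≡ 12 (mod 13)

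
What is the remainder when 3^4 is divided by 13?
3^{4} = 81 ≡ 3 mod 13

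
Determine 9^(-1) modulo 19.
Since 19 is prime, by Fermat 9^(-1) ≡ 9^{17} ≡ 17 (mod 19). Verify: 9 × 17 = 153 ≡ 1 (mod 19)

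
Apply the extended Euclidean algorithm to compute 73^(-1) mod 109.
Extended GCD: 73(3) + 109(-2) = 1. So 73^(-1) ≡ 3 mod 109. Verify: 73 × 3 = 219 ≡ 1 mod 109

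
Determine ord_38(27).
Powers of 27 mod 38: 27^1≡27, 27^2≡7, 27^3≡37, 27^4≡11, 27^5≡31, 27^6≡1. So the order of 27 is 6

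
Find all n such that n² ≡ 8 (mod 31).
The square roots of 8 mod 31 are 16 and 15. Verify: 16² = 256 ≡ 8 (mod 31)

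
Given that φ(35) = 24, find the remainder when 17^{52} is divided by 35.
By Euler: 17^{24} ≡ 1 mod 35 since gcd(17, 35) = 1. 52 = 2×24 + 4. So 17^{52} ≡ 17^{4} ≡ 11 mod 35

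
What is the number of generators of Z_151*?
Number of primitive roots mod 151 = φ(p-1) = φ(150) = 40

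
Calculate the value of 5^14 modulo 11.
Using Fermat: 5^{10} ≡ 1 (mod 11). 14 ≡ 4 (mod 10). So 5^{14} ≡ 5^{4} ≡ 9 (mod 11)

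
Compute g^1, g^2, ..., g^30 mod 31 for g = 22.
22^1, 22^2, ..., 22^{30} mod 31: [22, 19, 15, 20, 6, 8, 21, 28, 27, 5, 17, 2, 13, 7, 30, 9, 12, 16, 11, 25, 23, 10, 3, 4, 26, 14, 29, 18, 24, 1]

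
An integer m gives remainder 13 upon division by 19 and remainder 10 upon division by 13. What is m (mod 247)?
M = 19 × 13 = 247. M₁ = 13, y₁ ≡ 3 (mod 19). M₂ = 19, y₂ ≡ 11 (mod 13). m = 13×13×3 + 10×19×11 ≡ 127 (mod 247)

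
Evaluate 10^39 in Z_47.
By repeated squaring mod 47: 10^{1}≡10, 10^{2}≡6, 10^{4}≡36, 10^{8}≡27, 10^{16}≡24, 10^{32}≡12. Then 10^{39} = 10^{32+4+2+1} ≡ 12 × 36 × 6 × 10 ≡ 23 mod 47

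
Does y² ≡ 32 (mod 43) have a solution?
By Euler's criterion: 32^{21} ≡ 42 (mod 43). Since this equals -1 (≡ 42), 32 is not a QR.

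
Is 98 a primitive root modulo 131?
ord_131(98) divides 130. For each prime q|130: 98^{65}≡130, 98^{26}≡61, 98^{10}≡63, none ≡ 1. So 98 has order 130 and is a primitive root mod 131.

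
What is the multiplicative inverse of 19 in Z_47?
Since 47 is prime, by Fermat 19^(-1) ≡ 19^{45} ≡ 5 (mod 47). Verify: 19 × 5 = 95 ≡ 1 (mod 47)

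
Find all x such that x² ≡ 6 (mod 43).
The square roots of 6 mod 43 are 36 and 7. Verify: 36² = 1296 ≡ 6 (mod 43)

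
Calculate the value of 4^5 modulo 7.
By repeated squaring (mod 7): 4^{1}≡4, 4^{2}≡2, 4^{4}≡4. Then 4^{5} = 4^{4+1} ≡ 4 × 4 ≡ 2 (mod 7)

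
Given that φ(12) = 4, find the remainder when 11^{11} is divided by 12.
By Euler: 11^{4} ≡ 1 mod 12 since gcd(11, 12) = 1. 11 = 2×4 + 3. So 11^{11} ≡ 11^{3} ≡ 11 mod 12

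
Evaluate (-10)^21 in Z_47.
By repeated squaring (mod 47): (-10)^{1}≡37, (-10)^{2}≡6, (-10)^{4}≡36, (-10)^{8}≡27, (-10)^{16}≡24. Then (-10)^{21} = (-10)^{16+4+1} ≡ 24 × 36 × 37 ≡ 8 (mod 47)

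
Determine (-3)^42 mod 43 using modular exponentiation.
Using Fermat: (-3)^{42} ≡ 1 (mod 43). 42 ≡ 0 (mod 42). So (-3)^{42} ≡ (-3)^{0} ≡ 1 (mod 43)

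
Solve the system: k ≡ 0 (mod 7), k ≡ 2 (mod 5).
M = 7 × 5 = 35. M₁ = 5, y₁ ≡ 3 (mod 7). M₂ = 7, y₂ ≡ 3 (mod 5). k = 0×5×3 + 2×7×3 ≡ 7 (mod 35)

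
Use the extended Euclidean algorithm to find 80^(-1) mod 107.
Extended GCD: 80(-4) + 107(3) = 1. So 80^(-1) ≡ -4 ≡ 103 (mod 107). Verify: 80 × 103 = 8240 ≡ 1 (mod 107)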